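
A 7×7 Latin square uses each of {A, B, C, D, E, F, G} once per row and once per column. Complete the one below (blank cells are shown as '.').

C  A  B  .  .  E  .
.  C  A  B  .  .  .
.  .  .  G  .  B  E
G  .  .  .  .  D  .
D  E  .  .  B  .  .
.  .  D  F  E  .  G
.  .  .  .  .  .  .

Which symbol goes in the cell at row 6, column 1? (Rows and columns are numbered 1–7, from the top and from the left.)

Cell (r1,c4): row 1 has {A,B,C,E}; column 4 has {B,F,G} → D.
Cell (r1,c7): row 1 has {A,B,C,D,E}; column 7 has {E,G} → F.
Cell (r2,c7): row 2 has {A,B,C}; column 7 has {E,F,G} → D.
Cell (r6,c2): row 6 has {D,E,F,G}; column 2 has {A,C,E} → B.
Cell (r1,c5): row 1 has {A,B,C,D,E,F}; column 5 has {B,E} → G.
Cell (r2,c5): row 2 has {A,B,C,D}; column 5 has {B,E,G} → F.
Cell (r2,c6): row 2 has {A,B,C,D,F}; column 6 has {B,D,E} → G.
Cell (r4,c2): row 4 has {D,G}; column 2 has {A,B,C,E} → F.
Cell (r6,c1): row 6 has {B,D,E,F,G}; column 1 has {C,D,G} → A.

A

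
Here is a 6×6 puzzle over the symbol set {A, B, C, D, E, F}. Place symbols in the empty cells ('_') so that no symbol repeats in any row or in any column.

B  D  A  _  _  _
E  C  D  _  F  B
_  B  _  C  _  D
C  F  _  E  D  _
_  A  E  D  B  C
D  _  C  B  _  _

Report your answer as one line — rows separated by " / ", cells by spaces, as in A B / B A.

B D A F C E / E C D A F B / A B F C E D / C F B E D A / F A E D B C / D E C B A F

Cell (r1,c4): row 1 has {A,B,D}; column 4 has {B,C,D,E} → F.
Cell (r1,c6): row 1 has {A,B,D,F}; column 6 has {B,C,D} → E.
Cell (r2,c4): row 2 has {B,C,D,E,F}; column 4 has {B,C,D,E,F} → A.
Cell (r3,c3): row 3 has {B,C,D}; column 3 has {A,C,D,E} → F.
Cell (r4,c3): row 4 has {C,D,E,F}; column 3 has {A,C,D,E,F} → B.
Cell (r4,c6): row 4 has {B,C,D,E,F}; column 6 has {B,C,D,E} → A.
Cell (r5,c1): row 5 has {A,B,C,D,E}; column 1 has {B,C,D,E} → F.
Cell (r6,c2): row 6 has {B,C,D}; column 2 has {A,B,C,D,F} → E.
Cell (r6,c5): row 6 has {B,C,D,E}; column 5 has {B,D,F} → A.
Cell (r6,c6): row 6 has {A,B,C,D,E}; column 6 has {A,B,C,D,E} → F.
Cell (r1,c5): row 1 has {A,B,D,E,F}; column 5 has {A,B,D,F} → C.
Cell (r3,c1): row 3 has {B,C,D,F}; column 1 has {B,C,D,E,F} → A.
Cell (r3,c5): row 3 has {A,B,C,D,F}; column 5 has {A,B,C,D,F} → E.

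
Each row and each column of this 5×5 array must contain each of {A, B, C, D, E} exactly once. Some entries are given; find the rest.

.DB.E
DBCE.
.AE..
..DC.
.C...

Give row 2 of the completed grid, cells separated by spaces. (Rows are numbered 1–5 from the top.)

D B C E A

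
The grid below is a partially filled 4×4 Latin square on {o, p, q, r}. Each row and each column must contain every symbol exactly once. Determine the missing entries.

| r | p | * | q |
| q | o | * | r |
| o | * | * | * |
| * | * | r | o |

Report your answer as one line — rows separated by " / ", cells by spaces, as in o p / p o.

row 1 has {p,q,r}; column 3 has {r} — only o is left for (r1,c3).
row 2 has {o,q,r}; column 3 has {o,r} — only p is left for (r2,c3).
row 3 has {o}; column 3 has {o,p,r} — only q is left for (r3,c3).
row 3 has {o,q}; column 4 has {o,q,r} — only p is left for (r3,c4).
row 4 has {o,r}; column 1 has {o,q,r} — only p is left for (r4,c1).
row 4 has {o,p,r}; column 2 has {o,p} — only q is left for (r4,c2).
row 3 has {o,p,q}; column 2 has {o,p,q} — only r is left for (r3,c2).

r p o q / q o p r / o r q p / p q r o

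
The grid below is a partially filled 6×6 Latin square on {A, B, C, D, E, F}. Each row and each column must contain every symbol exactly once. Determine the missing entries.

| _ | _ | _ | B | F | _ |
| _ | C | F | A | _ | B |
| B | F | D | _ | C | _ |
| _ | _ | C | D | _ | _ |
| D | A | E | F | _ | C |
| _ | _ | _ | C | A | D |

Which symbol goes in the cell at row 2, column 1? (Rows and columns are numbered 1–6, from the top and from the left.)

E

(r1,c3) = A
(r1,c6) = E
(r2,c1) = E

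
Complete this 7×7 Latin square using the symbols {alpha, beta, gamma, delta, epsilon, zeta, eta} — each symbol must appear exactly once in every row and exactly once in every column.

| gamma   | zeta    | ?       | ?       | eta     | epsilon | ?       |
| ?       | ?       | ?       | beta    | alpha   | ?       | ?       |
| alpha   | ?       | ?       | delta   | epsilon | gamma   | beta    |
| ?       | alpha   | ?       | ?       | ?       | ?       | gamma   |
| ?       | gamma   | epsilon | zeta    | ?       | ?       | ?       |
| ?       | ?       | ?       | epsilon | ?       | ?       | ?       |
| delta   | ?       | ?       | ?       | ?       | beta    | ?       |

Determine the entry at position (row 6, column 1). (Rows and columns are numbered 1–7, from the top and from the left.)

(r1,c4) = alpha
(r1,c7) = delta
(r3,c2) = eta
(r3,c3) = zeta
(r4,c4) = eta
(r7,c2) = epsilon
(r7,c4) = gamma
(r7,c5) = zeta
(r1,c3) = beta
(r2,c2) = delta
(r4,c3) = delta
(r4,c5) = beta
(r4,c6) = zeta
(r5,c5) = delta
(r6,c2) = beta
(r6,c5) = gamma
(r2,c6) = eta
(r4,c1) = epsilon
(r5,c6) = alpha
(r5,c7) = eta
(r6,c6) = delta
(r7,c7) = alpha
(r2,c1) = zeta
(r2,c3) = gamma
(r2,c7) = epsilon
(r5,c1) = beta
(r6,c1) = eta

eta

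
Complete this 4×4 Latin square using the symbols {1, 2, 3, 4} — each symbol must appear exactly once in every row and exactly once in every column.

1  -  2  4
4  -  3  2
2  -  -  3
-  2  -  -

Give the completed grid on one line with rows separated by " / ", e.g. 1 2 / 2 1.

(r1,c2) = 3
(r2,c2) = 1
(r3,c2) = 4
(r3,c3) = 1
(r4,c1) = 3
(r4,c3) = 4
(r4,c4) = 1

1 3 2 4 / 4 1 3 2 / 2 4 1 3 / 3 2 4 1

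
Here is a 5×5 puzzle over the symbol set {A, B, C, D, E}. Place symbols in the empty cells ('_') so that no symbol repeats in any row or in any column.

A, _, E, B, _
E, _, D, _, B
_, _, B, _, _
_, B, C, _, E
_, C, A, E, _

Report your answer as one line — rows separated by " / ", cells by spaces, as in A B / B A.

row 1 has {A,B,E}; column 2 has {B,C} — only D is left for (r1,c2).
row 1 has {A,B,D,E}; column 5 has {B,E} — only C is left for (r1,c5).
row 2 has {B,D,E}; column 2 has {B,C,D} — only A is left for (r2,c2).
row 2 has {A,B,D,E}; column 4 has {B,E} — only C is left for (r2,c4).
row 3 has {B}; column 2 has {A,B,C,D} — only E is left for (r3,c2).
row 4 has {B,C,E}; column 1 has {A,E} — only D is left for (r4,c1).
row 4 has {B,C,D,E}; column 4 has {B,C,E} — only A is left for (r4,c4).
row 5 has {A,C,E}; column 1 has {A,D,E} — only B is left for (r5,c1).
row 5 has {A,B,C,E}; column 5 has {B,C,E} — only D is left for (r5,c5).
row 3 has {B,E}; column 1 has {A,B,D,E} — only C is left for (r3,c1).
row 3 has {B,C,E}; column 4 has {A,B,C,E} — only D is left for (r3,c4).
row 3 has {B,C,D,E}; column 5 has {B,C,D,E} — only A is left for (r3,c5).

A D E B C / E A D C B / C E B D A / D B C A E / B C A E D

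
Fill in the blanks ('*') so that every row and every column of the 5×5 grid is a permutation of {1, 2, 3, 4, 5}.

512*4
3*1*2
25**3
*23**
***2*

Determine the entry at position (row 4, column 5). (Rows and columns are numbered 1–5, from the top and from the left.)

5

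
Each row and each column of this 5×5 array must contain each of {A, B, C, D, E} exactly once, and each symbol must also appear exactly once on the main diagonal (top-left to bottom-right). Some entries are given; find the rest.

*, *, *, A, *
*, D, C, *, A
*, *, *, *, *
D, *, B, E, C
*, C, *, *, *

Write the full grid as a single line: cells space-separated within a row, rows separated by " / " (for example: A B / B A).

C B D A E / E D C B A / B E A C D / D A B E C / A C E D B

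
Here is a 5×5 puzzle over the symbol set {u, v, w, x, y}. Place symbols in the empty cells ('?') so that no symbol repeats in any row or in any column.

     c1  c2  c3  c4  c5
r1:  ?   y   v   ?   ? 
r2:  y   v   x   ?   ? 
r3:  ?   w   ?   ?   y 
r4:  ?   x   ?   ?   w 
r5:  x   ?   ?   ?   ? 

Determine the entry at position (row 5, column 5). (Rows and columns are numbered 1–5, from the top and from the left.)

v

Cell (r2,c5): row 2 has {v,x,y}; column 5 has {w,y} → u.
Cell (r3,c3): row 3 has {w,y}; column 3 has {v,x} → u.
Cell (r4,c3): row 4 has {w,x}; column 3 has {u,v,x} → y.
Cell (r5,c2): row 5 has {x}; column 2 has {v,w,x,y} → u.
Cell (r5,c3): row 5 has {u,x}; column 3 has {u,v,x,y} → w.
Cell (r5,c5): row 5 has {u,w,x}; column 5 has {u,w,y} → v.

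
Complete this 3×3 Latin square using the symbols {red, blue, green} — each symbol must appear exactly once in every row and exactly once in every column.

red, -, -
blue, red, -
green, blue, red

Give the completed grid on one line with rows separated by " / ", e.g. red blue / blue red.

red green blue / blue red green / green blue red

Cell (r1,c2): row 1 has {red}; column 2 has {red,blue} → green.
Cell (r1,c3): row 1 has {red,green}; column 3 has {red} → blue.
Cell (r2,c3): row 2 has {red,blue}; column 3 has {red,blue} → green.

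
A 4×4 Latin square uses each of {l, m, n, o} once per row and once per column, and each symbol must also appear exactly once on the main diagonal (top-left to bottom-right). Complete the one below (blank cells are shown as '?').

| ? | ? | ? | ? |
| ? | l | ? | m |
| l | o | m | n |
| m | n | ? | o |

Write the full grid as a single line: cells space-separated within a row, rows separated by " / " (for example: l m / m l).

(r1,c1): row 1 is empty so far; column 1 has {l,m}; the diagonal has {l,m,o}, so it must be n.
(r1,c2): row 1 has {n}; column 2 has {l,n,o}, so it must be m.
(r1,c4): row 1 has {m,n}; column 4 has {m,n,o}, so it must be l.
(r2,c1): row 2 has {l,m}; column 1 has {l,m,n}, so it must be o.
(r2,c3): row 2 has {l,m,o}; column 3 has {m}, so it must be n.
(r4,c3): row 4 has {m,n,o}; column 3 has {m,n}, so it must be l.
(r1,c3): row 1 has {l,m,n}; column 3 has {l,m,n}, so it must be o.

n m o l / o l n m / l o m n / m n l o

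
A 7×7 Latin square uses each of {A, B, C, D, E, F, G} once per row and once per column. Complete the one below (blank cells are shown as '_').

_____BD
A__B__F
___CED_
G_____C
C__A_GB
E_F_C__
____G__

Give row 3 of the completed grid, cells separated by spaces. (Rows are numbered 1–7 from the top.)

B F G C E D A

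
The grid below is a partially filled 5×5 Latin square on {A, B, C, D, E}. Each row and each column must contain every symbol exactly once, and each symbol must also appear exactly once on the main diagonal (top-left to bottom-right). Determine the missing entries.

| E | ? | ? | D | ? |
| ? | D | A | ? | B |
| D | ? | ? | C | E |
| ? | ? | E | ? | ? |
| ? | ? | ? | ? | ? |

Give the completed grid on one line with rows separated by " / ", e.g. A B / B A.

E B C D A / C D A E B / D A B C E / B C E A D / A E D B C

At row 2, column 1: row 2 has {A,B,D}; column 1 has {D,E}; that leaves C.
At row 2, column 4: row 2 has {A,B,C,D}; column 4 has {C,D}; that leaves E.
At row 3, column 3: row 3 has {C,D,E}; column 3 has {A,E}; the diagonal has {D,E}; that leaves B.
At row 4, column 4: row 4 has {E}; column 4 has {C,D,E}; the diagonal has {B,D,E}; that leaves A.
At row 5, column 4: row 5 is empty so far; column 4 has {A,C,D,E}; that leaves B.
At row 5, column 5: row 5 has {B}; column 5 has {B,E}; the diagonal has {A,B,D,E}; that leaves C.
At row 1, column 3: row 1 has {D,E}; column 3 has {A,B,E}; that leaves C.
At row 1, column 5: row 1 has {C,D,E}; column 5 has {B,C,E}; that leaves A.
At row 3, column 2: row 3 has {B,C,D,E}; column 2 has {D}; that leaves A.
At row 4, column 1: row 4 has {A,E}; column 1 has {C,D,E}; that leaves B.
At row 4, column 2: row 4 has {A,B,E}; column 2 has {A,D}; that leaves C.
At row 4, column 5: row 4 has {A,B,C,E}; column 5 has {A,B,C,E}; that leaves D.
At row 5, column 1: row 5 has {B,C}; column 1 has {B,C,D,E}; that leaves A.
At row 5, column 2: row 5 has {A,B,C}; column 2 has {A,C,D}; that leaves E.
At row 5, column 3: row 5 has {A,B,C,E}; column 3 has {A,B,C,E}; that leaves D.
At row 1, column 2: row 1 has {A,C,D,E}; column 2 has {A,C,D,E}; that leaves B.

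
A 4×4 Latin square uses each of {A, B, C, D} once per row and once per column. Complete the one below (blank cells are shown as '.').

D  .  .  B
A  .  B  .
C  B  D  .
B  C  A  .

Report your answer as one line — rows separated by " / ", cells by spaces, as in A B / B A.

(r1,c2): row 1 has {B,D}; column 2 has {B,C}, so it must be A.
(r1,c3): row 1 has {A,B,D}; column 3 has {A,B,D}, so it must be C.
(r2,c2): row 2 has {A,B}; column 2 has {A,B,C}, so it must be D.
(r2,c4): row 2 has {A,B,D}; column 4 has {B}, so it must be C.
(r3,c4): row 3 has {B,C,D}; column 4 has {B,C}, so it must be A.
(r4,c4): row 4 has {A,B,C}; column 4 has {A,B,C}, so it must be D.

D A C B / A D B C / C B D A / B C A D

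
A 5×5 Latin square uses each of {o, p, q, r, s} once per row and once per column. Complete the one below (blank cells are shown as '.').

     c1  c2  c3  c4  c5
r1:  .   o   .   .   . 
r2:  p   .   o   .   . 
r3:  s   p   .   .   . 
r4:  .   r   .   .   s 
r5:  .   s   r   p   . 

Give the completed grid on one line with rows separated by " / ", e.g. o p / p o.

(r2,c2) = q
(r2,c5) = r
(r3,c3) = q
(r3,c5) = o
(r4,c3) = p
(r5,c5) = q
(r1,c3) = s
(r1,c5) = p
(r2,c4) = s
(r3,c4) = r
(r5,c1) = o
(r1,c4) = q
(r4,c1) = q
(r4,c4) = o
(r1,c1) = r

r o s q p / p q o s r / s p q r o / q r p o s / o s r p q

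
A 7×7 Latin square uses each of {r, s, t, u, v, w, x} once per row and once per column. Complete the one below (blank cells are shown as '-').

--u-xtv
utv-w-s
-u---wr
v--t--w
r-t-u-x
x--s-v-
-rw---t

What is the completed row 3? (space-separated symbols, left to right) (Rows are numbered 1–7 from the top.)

t u x v s w r

(r5,c6) = s
(r6,c2) = w
(r6,c3) = r
(r6,c5) = t
(r6,c7) = u
(r7,c1) = s
(r7,c5) = v
(r1,c1) = w
(r1,c2) = s
(r1,c4) = r
(r2,c4) = x
(r2,c6) = r
(r3,c1) = t
(r3,c4) = v
(r3,c5) = s
(r4,c2) = x
(r4,c3) = s
(r4,c5) = r
(r4,c6) = u
(r5,c2) = v
(r5,c4) = w
(r7,c4) = u
(r7,c6) = x
(r3,c3) = x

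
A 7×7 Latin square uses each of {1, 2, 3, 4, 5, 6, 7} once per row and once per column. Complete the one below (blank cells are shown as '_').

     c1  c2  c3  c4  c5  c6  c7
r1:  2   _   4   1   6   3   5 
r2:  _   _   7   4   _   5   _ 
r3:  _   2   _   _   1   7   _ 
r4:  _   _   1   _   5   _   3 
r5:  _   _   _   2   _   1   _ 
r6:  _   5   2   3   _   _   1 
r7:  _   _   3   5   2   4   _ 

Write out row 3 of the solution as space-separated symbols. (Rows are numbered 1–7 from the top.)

(r1,c2) = 7
(r2,c5) = 3
(r3,c4) = 6
(r3,c7) = 4
(r4,c4) = 7
(r6,c6) = 6
(r3,c3) = 5
(r4,c6) = 2
(r5,c3) = 6
(r5,c7) = 7
(r7,c7) = 6
(r2,c7) = 2
(r3,c1) = 3

3 2 5 6 1 7 4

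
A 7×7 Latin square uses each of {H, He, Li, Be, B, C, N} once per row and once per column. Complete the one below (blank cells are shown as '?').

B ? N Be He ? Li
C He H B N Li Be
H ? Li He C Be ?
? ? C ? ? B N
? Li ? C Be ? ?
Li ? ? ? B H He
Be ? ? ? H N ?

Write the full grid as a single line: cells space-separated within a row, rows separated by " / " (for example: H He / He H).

(r1,c6) = C
(r3,c7) = B
(r4,c1) = He
(r4,c5) = Li
(r5,c1) = N
(r5,c6) = He
(r5,c7) = H
(r6,c3) = Be
(r6,c4) = N
(r7,c4) = Li
(r7,c7) = C
(r1,c2) = H
(r3,c2) = N
(r4,c2) = Be
(r4,c4) = H
(r5,c3) = B
(r6,c2) = C
(r7,c2) = B
(r7,c3) = He

B H N Be He C Li / C He H B N Li Be / H N Li He C Be B / He Be C H Li B N / N Li B C Be He H / Li C Be N B H He / Be B He Li H N C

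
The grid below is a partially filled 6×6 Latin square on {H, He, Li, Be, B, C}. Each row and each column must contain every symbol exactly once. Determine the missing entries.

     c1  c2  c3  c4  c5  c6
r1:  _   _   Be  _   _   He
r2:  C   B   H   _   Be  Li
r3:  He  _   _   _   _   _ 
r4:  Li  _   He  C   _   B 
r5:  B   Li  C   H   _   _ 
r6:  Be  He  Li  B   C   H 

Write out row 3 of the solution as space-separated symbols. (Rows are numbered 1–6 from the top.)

He H B Be Li C

(r1,c1) = H
(r1,c2) = C
(r1,c4) = Li
(r1,c5) = B
(r2,c4) = He
(r3,c3) = B
(r3,c4) = Be
(r3,c6) = C
(r4,c5) = H
(r5,c5) = He
(r5,c6) = Be
(r3,c2) = H
(r3,c5) = Li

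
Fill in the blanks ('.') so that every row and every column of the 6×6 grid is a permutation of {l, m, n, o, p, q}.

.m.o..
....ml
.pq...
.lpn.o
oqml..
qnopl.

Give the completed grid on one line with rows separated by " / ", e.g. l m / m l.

n m l o p q / p o n q m l / l p q m o n / m l p n q o / o q m l n p / q n o p l m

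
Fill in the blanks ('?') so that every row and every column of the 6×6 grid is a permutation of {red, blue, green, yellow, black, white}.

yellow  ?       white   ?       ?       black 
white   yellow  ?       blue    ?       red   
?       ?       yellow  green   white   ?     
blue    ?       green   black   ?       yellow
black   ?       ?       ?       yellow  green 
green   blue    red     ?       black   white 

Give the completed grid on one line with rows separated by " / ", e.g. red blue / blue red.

yellow green white red blue black / white yellow black blue green red / red black yellow green white blue / blue white green black red yellow / black red blue white yellow green / green blue red yellow black white

Cell (r1,c4): row 1 has {yellow,black,white}; column 4 has {blue,green,black} → red.
Cell (r2,c3): row 2 has {red,blue,yellow,white}; column 3 has {red,green,yellow,white} → black.
Cell (r2,c5): row 2 has {red,blue,yellow,black,white}; column 5 has {yellow,black,white} → green.
Cell (r3,c1): row 3 has {green,yellow,white}; column 1 has {blue,green,yellow,black,white} → red.
Cell (r3,c2): row 3 has {red,green,yellow,white}; column 2 has {blue,yellow} → black.
Cell (r3,c6): row 3 has {red,green,yellow,black,white}; column 6 has {red,green,yellow,black,white} → blue.
Cell (r4,c5): row 4 has {blue,green,yellow,black}; column 5 has {green,yellow,black,white} → red.
Cell (r5,c3): row 5 has {green,yellow,black}; column 3 has {red,green,yellow,black,white} → blue.
Cell (r5,c4): row 5 has {blue,green,yellow,black}; column 4 has {red,blue,green,black} → white.
Cell (r6,c4): row 6 has {red,blue,green,black,white}; column 4 has {red,blue,green,black,white} → yellow.
Cell (r1,c2): row 1 has {red,yellow,black,white}; column 2 has {blue,yellow,black} → green.
Cell (r1,c5): row 1 has {red,green,yellow,black,white}; column 5 has {red,green,yellow,black,white} → blue.
Cell (r4,c2): row 4 has {red,blue,green,yellow,black}; column 2 has {blue,green,yellow,black} → white.
Cell (r5,c2): row 5 has {blue,green,yellow,black,white}; column 2 has {blue,green,yellow,black,white} → red.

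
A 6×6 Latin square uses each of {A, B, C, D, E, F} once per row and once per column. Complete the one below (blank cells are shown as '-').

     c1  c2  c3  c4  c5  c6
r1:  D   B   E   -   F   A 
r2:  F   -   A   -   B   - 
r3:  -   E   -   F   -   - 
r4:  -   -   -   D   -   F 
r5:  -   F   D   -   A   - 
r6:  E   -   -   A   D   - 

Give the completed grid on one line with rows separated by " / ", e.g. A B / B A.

(r1,c4) = C
(r2,c4) = E
(r3,c5) = C
(r4,c5) = E
(r5,c4) = B
(r6,c2) = C
(r6,c6) = B
(r2,c2) = D
(r2,c6) = C
(r3,c3) = B
(r3,c6) = D
(r4,c2) = A
(r4,c3) = C
(r5,c1) = C
(r5,c6) = E
(r6,c3) = F
(r3,c1) = A
(r4,c1) = B

D B E C F A / F D A E B C / A E B F C D / B A C D E F / C F D B A E / E C F A D B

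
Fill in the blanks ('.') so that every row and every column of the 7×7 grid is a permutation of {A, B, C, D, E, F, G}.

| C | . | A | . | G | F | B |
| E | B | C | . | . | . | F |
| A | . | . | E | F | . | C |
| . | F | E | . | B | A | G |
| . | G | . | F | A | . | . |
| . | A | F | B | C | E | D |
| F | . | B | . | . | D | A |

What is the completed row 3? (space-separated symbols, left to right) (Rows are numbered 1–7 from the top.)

A D G E F B C

(r1,c4) = D
(r2,c5) = D
(r2,c6) = G
(r3,c2) = D
(r3,c3) = G
(r3,c6) = B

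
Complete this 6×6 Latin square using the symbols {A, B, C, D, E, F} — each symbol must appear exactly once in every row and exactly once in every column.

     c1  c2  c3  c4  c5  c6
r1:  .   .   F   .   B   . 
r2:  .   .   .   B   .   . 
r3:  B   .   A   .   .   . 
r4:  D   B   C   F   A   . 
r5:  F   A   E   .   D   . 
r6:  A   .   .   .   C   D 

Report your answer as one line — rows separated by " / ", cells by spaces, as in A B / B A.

(r2,c3) = D
(r4,c6) = E
(r5,c4) = C
(r5,c6) = B
(r6,c3) = B
(r6,c4) = E
(r3,c4) = D
(r6,c2) = F
(r1,c4) = A
(r1,c6) = C
(r3,c6) = F
(r1,c1) = E
(r1,c2) = D
(r2,c1) = C
(r2,c2) = E
(r2,c5) = F
(r2,c6) = A
(r3,c2) = C
(r3,c5) = E

E D F A B C / C E D B F A / B C A D E F / D B C F A E / F A E C D B / A F B E C D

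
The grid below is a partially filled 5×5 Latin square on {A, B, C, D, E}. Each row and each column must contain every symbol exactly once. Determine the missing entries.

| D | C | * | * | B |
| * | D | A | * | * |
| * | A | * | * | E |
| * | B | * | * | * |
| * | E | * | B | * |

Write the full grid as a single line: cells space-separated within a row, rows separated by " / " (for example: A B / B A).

D C E A B / B D A E C / C A B D E / E B D C A / A E C B D

(r1,c3) = E
(r1,c4) = A
(r2,c5) = C
(r2,c4) = E
(r2,c1) = B
(r3,c1) = C
(r3,c4) = D
(r4,c4) = C
(r5,c1) = A
(r5,c5) = D
(r3,c3) = B
(r4,c1) = E
(r4,c3) = D
(r4,c5) = A
(r5,c3) = C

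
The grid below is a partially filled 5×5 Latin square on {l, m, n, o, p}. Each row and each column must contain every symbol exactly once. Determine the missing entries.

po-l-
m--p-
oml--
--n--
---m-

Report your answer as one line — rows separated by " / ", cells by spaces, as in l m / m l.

p o m l n / m n o p l / o m l n p / l p n o m / n l p m o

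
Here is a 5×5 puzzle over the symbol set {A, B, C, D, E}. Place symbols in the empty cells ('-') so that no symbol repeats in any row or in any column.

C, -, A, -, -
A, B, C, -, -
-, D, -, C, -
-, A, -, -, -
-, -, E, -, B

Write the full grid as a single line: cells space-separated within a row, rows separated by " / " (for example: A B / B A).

C E A B D / A B C D E / E D B C A / B A D E C / D C E A B

Cell (r1,c2): row 1 has {A,C}; column 2 has {A,B,D} → E.
Cell (r1,c5): row 1 has {A,C,E}; column 5 has {B} → D.
Cell (r2,c5): row 2 has {A,B,C}; column 5 has {B,D} → E.
Cell (r3,c3): row 3 has {C,D}; column 3 has {A,C,E} → B.
Cell (r3,c5): row 3 has {B,C,D}; column 5 has {B,D,E} → A.
Cell (r4,c3): row 4 has {A}; column 3 has {A,B,C,E} → D.
Cell (r4,c5): row 4 has {A,D}; column 5 has {A,B,D,E} → C.
Cell (r5,c1): row 5 has {B,E}; column 1 has {A,C} → D.
Cell (r5,c2): row 5 has {B,D,E}; column 2 has {A,B,D,E} → C.
Cell (r5,c4): row 5 has {B,C,D,E}; column 4 has {C} → A.
Cell (r1,c4): row 1 has {A,C,D,E}; column 4 has {A,C} → B.
Cell (r2,c4): row 2 has {A,B,C,E}; column 4 has {A,B,C} → D.
Cell (r3,c1): row 3 has {A,B,C,D}; column 1 has {A,C,D} → E.
Cell (r4,c1): row 4 has {A,C,D}; column 1 has {A,C,D,E} → B.
Cell (r4,c4): row 4 has {A,B,C,D}; column 4 has {A,B,C,D} → E.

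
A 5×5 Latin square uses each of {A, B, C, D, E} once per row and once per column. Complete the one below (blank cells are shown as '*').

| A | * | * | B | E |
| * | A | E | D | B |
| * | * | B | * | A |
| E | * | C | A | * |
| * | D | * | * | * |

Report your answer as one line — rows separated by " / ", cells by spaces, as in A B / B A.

A C D B E / C A E D B / D E B C A / E B C A D / B D A E C

(r1,c2) = C
(r1,c3) = D
(r2,c1) = C
(r3,c1) = D
(r3,c2) = E
(r3,c4) = C
(r4,c2) = B
(r4,c5) = D
(r5,c1) = B
(r5,c3) = A
(r5,c4) = E
(r5,c5) = C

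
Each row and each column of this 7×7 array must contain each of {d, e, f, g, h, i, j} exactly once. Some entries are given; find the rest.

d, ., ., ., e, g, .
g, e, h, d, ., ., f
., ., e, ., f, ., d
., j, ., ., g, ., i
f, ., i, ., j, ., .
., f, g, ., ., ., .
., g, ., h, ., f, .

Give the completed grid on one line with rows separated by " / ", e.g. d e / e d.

d i f j e g h / g e h d i j f / j h e g f i d / h j d f g e i / f d i e j h g / e f g i h d j / i g j h d f e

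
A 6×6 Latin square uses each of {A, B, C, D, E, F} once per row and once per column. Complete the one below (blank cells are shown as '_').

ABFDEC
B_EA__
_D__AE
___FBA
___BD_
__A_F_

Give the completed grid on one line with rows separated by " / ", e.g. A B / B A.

A B F D E C / B F E A C D / F D B C A E / C E D F B A / E A C B D F / D C A E F B

(r2,c5) = C
(r3,c4) = C
(r5,c3) = C
(r5,c6) = F
(r6,c4) = E
(r2,c2) = F
(r2,c6) = D
(r3,c1) = F
(r3,c3) = B
(r4,c3) = D
(r5,c1) = E
(r5,c2) = A
(r6,c2) = C
(r6,c6) = B
(r4,c1) = C
(r4,c2) = E
(r6,c1) = D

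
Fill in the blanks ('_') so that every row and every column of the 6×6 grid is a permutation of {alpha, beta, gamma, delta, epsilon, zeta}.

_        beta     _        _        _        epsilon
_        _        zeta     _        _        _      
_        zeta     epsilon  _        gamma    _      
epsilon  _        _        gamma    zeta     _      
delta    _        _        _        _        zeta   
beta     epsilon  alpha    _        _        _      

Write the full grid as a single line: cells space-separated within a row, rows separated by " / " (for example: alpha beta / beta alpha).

zeta beta gamma delta alpha epsilon / gamma delta zeta epsilon beta alpha / alpha zeta epsilon beta gamma delta / epsilon alpha delta gamma zeta beta / delta gamma beta alpha epsilon zeta / beta epsilon alpha zeta delta gamma

Cell (r3,c1): row 3 has {gamma,epsilon,zeta}; column 1 has {beta,delta,epsilon} → alpha.
Cell (r6,c5): row 6 has {alpha,beta,epsilon}; column 5 has {gamma,zeta} → delta.
Cell (r6,c6): row 6 has {alpha,beta,delta,epsilon}; column 6 has {epsilon,zeta} → gamma.
Cell (r1,c5): row 1 has {beta,epsilon}; column 5 has {gamma,delta,zeta} → alpha.
Cell (r2,c1): row 2 has {zeta}; column 1 has {alpha,beta,delta,epsilon} → gamma.
Cell (r6,c4): row 6 has {alpha,beta,gamma,delta,epsilon}; column 4 has {gamma} → zeta.
Cell (r1,c1): row 1 has {alpha,beta,epsilon}; column 1 has {alpha,beta,gamma,delta,epsilon} → zeta.
Cell (r1,c4): row 1 has {alpha,beta,epsilon,zeta}; column 4 has {gamma,zeta} → delta.
Cell (r3,c4): row 3 has {alpha,gamma,epsilon,zeta}; column 4 has {gamma,delta,zeta} → beta.
Cell (r3,c6): row 3 has {alpha,beta,gamma,epsilon,zeta}; column 6 has {gamma,epsilon,zeta} → delta.
Cell (r1,c3): row 1 has {alpha,beta,delta,epsilon,zeta}; column 3 has {alpha,epsilon,zeta} → gamma.
Cell (r5,c3): row 5 has {delta,zeta}; column 3 has {alpha,gamma,epsilon,zeta} → beta.
Cell (r5,c5): row 5 has {beta,delta,zeta}; column 5 has {alpha,gamma,delta,zeta} → epsilon.
Cell (r2,c5): row 2 has {gamma,zeta}; column 5 has {alpha,gamma,delta,epsilon,zeta} → beta.
Cell (r2,c6): row 2 has {beta,gamma,zeta}; column 6 has {gamma,delta,epsilon,zeta} → alpha.
Cell (r4,c3): row 4 has {gamma,epsilon,zeta}; column 3 has {alpha,beta,gamma,epsilon,zeta} → delta.
Cell (r4,c6): row 4 has {gamma,delta,epsilon,zeta}; column 6 has {alpha,gamma,delta,epsilon,zeta} → beta.
Cell (r5,c4): row 5 has {beta,delta,epsilon,zeta}; column 4 has {beta,gamma,delta,zeta} → alpha.
Cell (r2,c2): row 2 has {alpha,beta,gamma,zeta}; column 2 has {beta,epsilon,zeta} → delta.
Cell (r2,c4): row 2 has {alpha,beta,gamma,delta,zeta}; column 4 has {alpha,beta,gamma,delta,zeta} → epsilon.
Cell (r4,c2): row 4 has {beta,gamma,delta,epsilon,zeta}; column 2 has {beta,delta,epsilon,zeta} → alpha.
Cell (r5,c2): row 5 has {alpha,beta,delta,epsilon,zeta}; column 2 has {alpha,beta,delta,epsilon,zeta} → gamma.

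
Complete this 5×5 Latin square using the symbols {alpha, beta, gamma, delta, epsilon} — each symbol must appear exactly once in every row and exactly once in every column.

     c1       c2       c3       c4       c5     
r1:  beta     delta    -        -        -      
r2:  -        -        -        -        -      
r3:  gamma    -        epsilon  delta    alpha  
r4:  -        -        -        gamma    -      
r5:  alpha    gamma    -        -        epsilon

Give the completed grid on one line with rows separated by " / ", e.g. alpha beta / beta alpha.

At row 1, column 5: row 1 has {beta,delta}; column 5 has {alpha,epsilon}; that leaves gamma.
At row 3, column 2: row 3 has {alpha,gamma,delta,epsilon}; column 2 has {gamma,delta}; that leaves beta.
At row 5, column 4: row 5 has {alpha,gamma,epsilon}; column 4 has {gamma,delta}; that leaves beta.
At row 1, column 3: row 1 has {beta,gamma,delta}; column 3 has {epsilon}; that leaves alpha.
At row 1, column 4: row 1 has {alpha,beta,gamma,delta}; column 4 has {beta,gamma,delta}; that leaves epsilon.
At row 2, column 4: row 2 is empty so far; column 4 has {beta,gamma,delta,epsilon}; that leaves alpha.
At row 5, column 3: row 5 has {alpha,beta,gamma,epsilon}; column 3 has {alpha,epsilon}; that leaves delta.
At row 2, column 2: row 2 has {alpha}; column 2 has {beta,gamma,delta}; that leaves epsilon.
At row 4, column 2: row 4 has {gamma}; column 2 has {beta,gamma,delta,epsilon}; that leaves alpha.
At row 4, column 3: row 4 has {alpha,gamma}; column 3 has {alpha,delta,epsilon}; that leaves beta.
At row 4, column 5: row 4 has {alpha,beta,gamma}; column 5 has {alpha,gamma,epsilon}; that leaves delta.
At row 2, column 1: row 2 has {alpha,epsilon}; column 1 has {alpha,beta,gamma}; that leaves delta.
At row 2, column 3: row 2 has {alpha,delta,epsilon}; column 3 has {alpha,beta,delta,epsilon}; that leaves gamma.
At row 2, column 5: row 2 has {alpha,gamma,delta,epsilon}; column 5 has {alpha,gamma,delta,epsilon}; that leaves beta.
At row 4, column 1: row 4 has {alpha,beta,gamma,delta}; column 1 has {alpha,beta,gamma,delta}; that leaves epsilon.

beta delta alpha epsilon gamma / delta epsilon gamma alpha beta / gamma beta epsilon delta alpha / epsilon alpha beta gamma delta / alpha gamma delta beta epsilon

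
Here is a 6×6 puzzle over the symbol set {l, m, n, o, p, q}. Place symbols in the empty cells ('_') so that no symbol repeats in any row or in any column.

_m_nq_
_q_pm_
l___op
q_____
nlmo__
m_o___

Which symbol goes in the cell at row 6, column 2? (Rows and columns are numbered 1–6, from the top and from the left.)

p

(r2,c1) = o
(r3,c2) = n
(r3,c3) = q
(r3,c4) = m
(r4,c4) = l
(r5,c5) = p
(r5,c6) = q
(r6,c2) = p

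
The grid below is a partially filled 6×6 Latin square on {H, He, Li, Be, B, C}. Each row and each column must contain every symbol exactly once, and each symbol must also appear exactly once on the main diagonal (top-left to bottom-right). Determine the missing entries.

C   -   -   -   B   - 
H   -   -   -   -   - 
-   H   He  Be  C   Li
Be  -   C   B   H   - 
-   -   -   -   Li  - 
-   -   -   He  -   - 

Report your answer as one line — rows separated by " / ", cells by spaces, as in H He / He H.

C He H Li B Be / H Be Li C He B / B H He Be C Li / Be Li C B H He / He B Be H Li C / Li C B He Be H

(r2,c2): row 2 has {H}; column 2 has {H}; the diagonal has {He,Li,B,C}, so it must be Be.
(r2,c5): row 2 has {H,Be}; column 5 has {H,Li,B,C}, so it must be He.
(r3,c1): row 3 has {H,He,Li,Be,C}; column 1 has {H,Be,C}, so it must be B.
(r4,c6): row 4 has {H,Be,B,C}; column 6 has {Li}, so it must be He.
(r5,c1): row 5 has {Li}; column 1 has {H,Be,B,C}, so it must be He.
(r6,c1): row 6 has {He}; column 1 has {H,He,Be,B,C}, so it must be Li.
(r6,c5): row 6 has {He,Li}; column 5 has {H,He,Li,B,C}, so it must be Be.
(r6,c6): row 6 has {He,Li,Be}; column 6 has {He,Li}; the diagonal has {He,Li,Be,B,C}, so it must be H.
(r1,c6): row 1 has {B,C}; column 6 has {H,He,Li}, so it must be Be.
(r4,c2): row 4 has {H,He,Be,B,C}; column 2 has {H,Be}, so it must be Li.
(r6,c3): row 6 has {H,He,Li,Be}; column 3 has {He,C}, so it must be B.
(r1,c2): row 1 has {Be,B,C}; column 2 has {H,Li,Be}, so it must be He.
(r2,c3): row 2 has {H,He,Be}; column 3 has {He,B,C}, so it must be Li.
(r2,c4): row 2 has {H,He,Li,Be}; column 4 has {He,Be,B}, so it must be C.
(r2,c6): row 2 has {H,He,Li,Be,C}; column 6 has {H,He,Li,Be}, so it must be B.
(r5,c4): row 5 has {He,Li}; column 4 has {He,Be,B,C}, so it must be H.
(r5,c6): row 5 has {H,He,Li}; column 6 has {H,He,Li,Be,B}, so it must be C.
(r6,c2): row 6 has {H,He,Li,Be,B}; column 2 has {H,He,Li,Be}, so it must be C.
(r1,c3): row 1 has {He,Be,B,C}; column 3 has {He,Li,B,C}, so it must be H.
(r1,c4): row 1 has {H,He,Be,B,C}; column 4 has {H,He,Be,B,C}, so it must be Li.
(r5,c2): row 5 has {H,He,Li,C}; column 2 has {H,He,Li,Be,C}, so it must be B.
(r5,c3): row 5 has {H,He,Li,B,C}; column 3 has {H,He,Li,B,C}, so it must be Be.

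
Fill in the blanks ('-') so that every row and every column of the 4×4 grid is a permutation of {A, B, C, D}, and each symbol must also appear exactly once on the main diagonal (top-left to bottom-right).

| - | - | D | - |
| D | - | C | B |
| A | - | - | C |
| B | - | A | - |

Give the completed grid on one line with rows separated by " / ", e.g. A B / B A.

At row 1, column 1: row 1 has {D}; column 1 has {A,B,D}; the diagonal is empty so far; that leaves C.
At row 1, column 4: row 1 has {C,D}; column 4 has {B,C}; that leaves A.
At row 2, column 2: row 2 has {B,C,D}; column 2 is empty so far; the diagonal has {C}; that leaves A.
At row 3, column 3: row 3 has {A,C}; column 3 has {A,C,D}; the diagonal has {A,C}; that leaves B.
At row 4, column 4: row 4 has {A,B}; column 4 has {A,B,C}; the diagonal has {A,B,C}; that leaves D.
At row 1, column 2: row 1 has {A,C,D}; column 2 has {A}; that leaves B.
At row 3, column 2: row 3 has {A,B,C}; column 2 has {A,B}; that leaves D.
At row 4, column 2: row 4 has {A,B,D}; column 2 has {A,B,D}; that leaves C.

C B D A / D A C B / A D B C / B C A D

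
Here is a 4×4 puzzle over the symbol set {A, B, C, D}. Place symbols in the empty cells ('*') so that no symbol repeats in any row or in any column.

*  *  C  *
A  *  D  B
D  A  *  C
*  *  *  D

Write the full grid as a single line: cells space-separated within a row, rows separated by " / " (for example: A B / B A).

row 1 has {C}; column 1 has {A,D} — only B is left for (r1,c1).
row 1 has {B,C}; column 2 has {A} — only D is left for (r1,c2).
row 1 has {B,C,D}; column 4 has {B,C,D} — only A is left for (r1,c4).
row 2 has {A,B,D}; column 2 has {A,D} — only C is left for (r2,c2).
row 3 has {A,C,D}; column 3 has {C,D} — only B is left for (r3,c3).
row 4 has {D}; column 1 has {A,B,D} — only C is left for (r4,c1).
row 4 has {C,D}; column 2 has {A,C,D} — only B is left for (r4,c2).
row 4 has {B,C,D}; column 3 has {B,C,D} — only A is left for (r4,c3).

B D C A / A C D B / D A B C / C B A D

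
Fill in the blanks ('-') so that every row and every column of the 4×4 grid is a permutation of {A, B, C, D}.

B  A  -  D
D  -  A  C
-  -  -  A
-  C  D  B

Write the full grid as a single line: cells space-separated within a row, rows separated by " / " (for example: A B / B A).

(r1,c3) = C
(r2,c2) = B
(r3,c1) = C
(r3,c2) = D
(r3,c3) = B
(r4,c1) = A

B A C D / D B A C / C D B A / A C D B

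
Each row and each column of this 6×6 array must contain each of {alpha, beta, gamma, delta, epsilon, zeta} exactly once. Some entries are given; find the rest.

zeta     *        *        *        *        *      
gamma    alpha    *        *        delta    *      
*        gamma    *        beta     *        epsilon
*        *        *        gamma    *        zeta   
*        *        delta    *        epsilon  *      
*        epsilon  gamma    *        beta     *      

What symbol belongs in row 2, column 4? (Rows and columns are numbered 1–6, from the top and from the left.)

epsilon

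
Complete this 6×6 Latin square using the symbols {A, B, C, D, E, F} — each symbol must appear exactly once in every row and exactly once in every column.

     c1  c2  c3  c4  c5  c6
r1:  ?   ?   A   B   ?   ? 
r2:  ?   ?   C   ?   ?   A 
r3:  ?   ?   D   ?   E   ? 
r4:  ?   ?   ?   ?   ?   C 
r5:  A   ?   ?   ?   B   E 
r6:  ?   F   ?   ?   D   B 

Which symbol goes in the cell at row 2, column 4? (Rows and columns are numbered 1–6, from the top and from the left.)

E

(r2,c5): row 2 has {A,C}; column 5 has {B,D,E}, so it must be F.
(r3,c6): row 3 has {D,E}; column 6 has {A,B,C,E}, so it must be F.
(r4,c5): row 4 has {C}; column 5 has {B,D,E,F}, so it must be A.
(r5,c3): row 5 has {A,B,E}; column 3 has {A,C,D}, so it must be F.
(r6,c3): row 6 has {B,D,F}; column 3 has {A,C,D,F}, so it must be E.
(r1,c5): row 1 has {A,B}; column 5 has {A,B,D,E,F}, so it must be C.
(r1,c6): row 1 has {A,B,C}; column 6 has {A,B,C,E,F}, so it must be D.
(r4,c3): row 4 has {A,C}; column 3 has {A,C,D,E,F}, so it must be B.
(r6,c1): row 6 has {B,D,E,F}; column 1 has {A}, so it must be C.
(r6,c4): row 6 has {B,C,D,E,F}; column 4 has {B}, so it must be A.
(r1,c2): row 1 has {A,B,C,D}; column 2 has {F}, so it must be E.
(r3,c1): row 3 has {D,E,F}; column 1 has {A,C}, so it must be B.
(r3,c4): row 3 has {B,D,E,F}; column 4 has {A,B}, so it must be C.
(r4,c2): row 4 has {A,B,C}; column 2 has {E,F}, so it must be D.
(r5,c2): row 5 has {A,B,E,F}; column 2 has {D,E,F}, so it must be C.
(r5,c4): row 5 has {A,B,C,E,F}; column 4 has {A,B,C}, so it must be D.
(r1,c1): row 1 has {A,B,C,D,E}; column 1 has {A,B,C}, so it must be F.
(r2,c2): row 2 has {A,C,F}; column 2 has {C,D,E,F}, so it must be B.
(r2,c4): row 2 has {A,B,C,F}; column 4 has {A,B,C,D}, so it must be E.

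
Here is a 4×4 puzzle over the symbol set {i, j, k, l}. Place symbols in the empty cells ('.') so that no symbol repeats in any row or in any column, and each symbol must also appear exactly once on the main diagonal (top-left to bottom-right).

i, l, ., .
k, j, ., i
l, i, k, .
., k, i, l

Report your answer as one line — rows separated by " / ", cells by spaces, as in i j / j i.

At row 1, column 3: row 1 has {i,l}; column 3 has {i,k}; that leaves j.
At row 1, column 4: row 1 has {i,j,l}; column 4 has {i,l}; that leaves k.
At row 2, column 3: row 2 has {i,j,k}; column 3 has {i,j,k}; that leaves l.
At row 3, column 4: row 3 has {i,k,l}; column 4 has {i,k,l}; that leaves j.
At row 4, column 1: row 4 has {i,k,l}; column 1 has {i,k,l}; that leaves j.

i l j k / k j l i / l i k j / j k i l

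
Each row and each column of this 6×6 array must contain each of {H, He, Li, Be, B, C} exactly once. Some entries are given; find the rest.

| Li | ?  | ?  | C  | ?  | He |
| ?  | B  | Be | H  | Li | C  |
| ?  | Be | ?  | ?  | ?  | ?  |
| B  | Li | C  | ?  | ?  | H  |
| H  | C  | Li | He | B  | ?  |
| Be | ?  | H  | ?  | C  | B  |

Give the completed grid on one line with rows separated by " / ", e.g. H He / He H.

Li H B C Be He / He B Be H Li C / C Be He B H Li / B Li C Be He H / H C Li He B Be / Be He H Li C B

(r1,c2) = H
(r1,c3) = B
(r1,c5) = Be
(r2,c1) = He
(r3,c1) = C
(r3,c3) = He
(r3,c5) = H
(r3,c6) = Li
(r4,c4) = Be
(r4,c5) = He
(r5,c6) = Be
(r6,c2) = He
(r6,c4) = Li
(r3,c4) = B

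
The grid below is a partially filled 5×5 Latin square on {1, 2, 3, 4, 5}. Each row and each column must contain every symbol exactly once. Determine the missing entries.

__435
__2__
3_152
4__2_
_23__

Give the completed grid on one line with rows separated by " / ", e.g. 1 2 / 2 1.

2 1 4 3 5 / 1 5 2 4 3 / 3 4 1 5 2 / 4 3 5 2 1 / 5 2 3 1 4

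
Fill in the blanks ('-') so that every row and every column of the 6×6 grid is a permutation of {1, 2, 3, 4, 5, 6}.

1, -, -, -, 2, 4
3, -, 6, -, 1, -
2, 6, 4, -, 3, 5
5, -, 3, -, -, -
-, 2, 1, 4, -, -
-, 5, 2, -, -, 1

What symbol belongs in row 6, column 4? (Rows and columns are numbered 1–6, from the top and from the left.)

Cell (r1,c2): row 1 has {1,2,4}; column 2 has {2,5,6} → 3.
Cell (r1,c3): row 1 has {1,2,3,4}; column 3 has {1,2,3,4,6} → 5.
Cell (r1,c4): row 1 has {1,2,3,4,5}; column 4 has {4} → 6.
Cell (r2,c2): row 2 has {1,3,6}; column 2 has {2,3,5,6} → 4.
Cell (r2,c6): row 2 has {1,3,4,6}; column 6 has {1,4,5} → 2.
Cell (r3,c4): row 3 has {2,3,4,5,6}; column 4 has {4,6} → 1.
Cell (r4,c2): row 4 has {3,5}; column 2 has {2,3,4,5,6} → 1.
Cell (r4,c4): row 4 has {1,3,5}; column 4 has {1,4,6} → 2.
Cell (r4,c6): row 4 has {1,2,3,5}; column 6 has {1,2,4,5} → 6.
Cell (r5,c1): row 5 has {1,2,4}; column 1 has {1,2,3,5} → 6.
Cell (r5,c5): row 5 has {1,2,4,6}; column 5 has {1,2,3} → 5.
Cell (r5,c6): row 5 has {1,2,4,5,6}; column 6 has {1,2,4,5,6} → 3.
Cell (r6,c1): row 6 has {1,2,5}; column 1 has {1,2,3,5,6} → 4.
Cell (r6,c4): row 6 has {1,2,4,5}; column 4 has {1,2,4,6} → 3.

3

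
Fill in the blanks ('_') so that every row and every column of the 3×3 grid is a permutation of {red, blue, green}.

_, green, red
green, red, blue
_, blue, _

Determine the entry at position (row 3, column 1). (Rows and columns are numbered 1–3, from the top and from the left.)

red

(r1,c1): row 1 has {red,green}; column 1 has {green}, so it must be blue.
(r3,c1): row 3 has {blue}; column 1 has {blue,green}, so it must be red.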